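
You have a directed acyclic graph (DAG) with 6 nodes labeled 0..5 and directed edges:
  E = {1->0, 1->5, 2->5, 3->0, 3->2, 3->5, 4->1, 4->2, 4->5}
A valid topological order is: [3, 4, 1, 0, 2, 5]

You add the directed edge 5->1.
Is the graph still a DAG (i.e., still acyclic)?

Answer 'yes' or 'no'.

Given toposort: [3, 4, 1, 0, 2, 5]
Position of 5: index 5; position of 1: index 2
New edge 5->1: backward (u after v in old order)
Backward edge: old toposort is now invalid. Check if this creates a cycle.
Does 1 already reach 5? Reachable from 1: [0, 1, 5]. YES -> cycle!
Still a DAG? no

Answer: no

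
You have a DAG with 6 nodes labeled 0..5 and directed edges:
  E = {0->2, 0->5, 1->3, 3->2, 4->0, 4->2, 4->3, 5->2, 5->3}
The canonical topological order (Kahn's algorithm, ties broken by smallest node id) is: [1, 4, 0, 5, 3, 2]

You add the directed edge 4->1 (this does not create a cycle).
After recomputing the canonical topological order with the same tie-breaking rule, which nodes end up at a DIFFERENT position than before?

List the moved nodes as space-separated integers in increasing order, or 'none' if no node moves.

Old toposort: [1, 4, 0, 5, 3, 2]
Added edge 4->1
Recompute Kahn (smallest-id tiebreak):
  initial in-degrees: [1, 1, 4, 3, 0, 1]
  ready (indeg=0): [4]
  pop 4: indeg[0]->0; indeg[1]->0; indeg[2]->3; indeg[3]->2 | ready=[0, 1] | order so far=[4]
  pop 0: indeg[2]->2; indeg[5]->0 | ready=[1, 5] | order so far=[4, 0]
  pop 1: indeg[3]->1 | ready=[5] | order so far=[4, 0, 1]
  pop 5: indeg[2]->1; indeg[3]->0 | ready=[3] | order so far=[4, 0, 1, 5]
  pop 3: indeg[2]->0 | ready=[2] | order so far=[4, 0, 1, 5, 3]
  pop 2: no out-edges | ready=[] | order so far=[4, 0, 1, 5, 3, 2]
New canonical toposort: [4, 0, 1, 5, 3, 2]
Compare positions:
  Node 0: index 2 -> 1 (moved)
  Node 1: index 0 -> 2 (moved)
  Node 2: index 5 -> 5 (same)
  Node 3: index 4 -> 4 (same)
  Node 4: index 1 -> 0 (moved)
  Node 5: index 3 -> 3 (same)
Nodes that changed position: 0 1 4

Answer: 0 1 4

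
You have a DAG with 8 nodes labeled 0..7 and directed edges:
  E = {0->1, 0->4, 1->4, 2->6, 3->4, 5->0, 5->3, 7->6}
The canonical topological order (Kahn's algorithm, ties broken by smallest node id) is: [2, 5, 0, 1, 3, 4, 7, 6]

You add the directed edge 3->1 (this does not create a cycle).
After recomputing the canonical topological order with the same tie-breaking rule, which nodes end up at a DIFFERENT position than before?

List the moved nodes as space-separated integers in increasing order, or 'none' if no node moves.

Old toposort: [2, 5, 0, 1, 3, 4, 7, 6]
Added edge 3->1
Recompute Kahn (smallest-id tiebreak):
  initial in-degrees: [1, 2, 0, 1, 3, 0, 2, 0]
  ready (indeg=0): [2, 5, 7]
  pop 2: indeg[6]->1 | ready=[5, 7] | order so far=[2]
  pop 5: indeg[0]->0; indeg[3]->0 | ready=[0, 3, 7] | order so far=[2, 5]
  pop 0: indeg[1]->1; indeg[4]->2 | ready=[3, 7] | order so far=[2, 5, 0]
  pop 3: indeg[1]->0; indeg[4]->1 | ready=[1, 7] | order so far=[2, 5, 0, 3]
  pop 1: indeg[4]->0 | ready=[4, 7] | order so far=[2, 5, 0, 3, 1]
  pop 4: no out-edges | ready=[7] | order so far=[2, 5, 0, 3, 1, 4]
  pop 7: indeg[6]->0 | ready=[6] | order so far=[2, 5, 0, 3, 1, 4, 7]
  pop 6: no out-edges | ready=[] | order so far=[2, 5, 0, 3, 1, 4, 7, 6]
New canonical toposort: [2, 5, 0, 3, 1, 4, 7, 6]
Compare positions:
  Node 0: index 2 -> 2 (same)
  Node 1: index 3 -> 4 (moved)
  Node 2: index 0 -> 0 (same)
  Node 3: index 4 -> 3 (moved)
  Node 4: index 5 -> 5 (same)
  Node 5: index 1 -> 1 (same)
  Node 6: index 7 -> 7 (same)
  Node 7: index 6 -> 6 (same)
Nodes that changed position: 1 3

Answer: 1 3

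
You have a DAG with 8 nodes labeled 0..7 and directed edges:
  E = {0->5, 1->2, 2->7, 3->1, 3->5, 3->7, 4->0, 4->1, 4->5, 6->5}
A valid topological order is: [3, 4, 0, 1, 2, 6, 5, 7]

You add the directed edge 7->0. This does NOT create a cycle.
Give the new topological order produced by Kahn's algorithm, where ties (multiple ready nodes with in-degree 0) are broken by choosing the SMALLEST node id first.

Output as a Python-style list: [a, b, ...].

Answer: [3, 4, 1, 2, 6, 7, 0, 5]

Derivation:
Old toposort: [3, 4, 0, 1, 2, 6, 5, 7]
Added edge: 7->0
Position of 7 (7) > position of 0 (2). Must reorder: 7 must now come before 0.
Run Kahn's algorithm (break ties by smallest node id):
  initial in-degrees: [2, 2, 1, 0, 0, 4, 0, 2]
  ready (indeg=0): [3, 4, 6]
  pop 3: indeg[1]->1; indeg[5]->3; indeg[7]->1 | ready=[4, 6] | order so far=[3]
  pop 4: indeg[0]->1; indeg[1]->0; indeg[5]->2 | ready=[1, 6] | order so far=[3, 4]
  pop 1: indeg[2]->0 | ready=[2, 6] | order so far=[3, 4, 1]
  pop 2: indeg[7]->0 | ready=[6, 7] | order so far=[3, 4, 1, 2]
  pop 6: indeg[5]->1 | ready=[7] | order so far=[3, 4, 1, 2, 6]
  pop 7: indeg[0]->0 | ready=[0] | order so far=[3, 4, 1, 2, 6, 7]
  pop 0: indeg[5]->0 | ready=[5] | order so far=[3, 4, 1, 2, 6, 7, 0]
  pop 5: no out-edges | ready=[] | order so far=[3, 4, 1, 2, 6, 7, 0, 5]
  Result: [3, 4, 1, 2, 6, 7, 0, 5]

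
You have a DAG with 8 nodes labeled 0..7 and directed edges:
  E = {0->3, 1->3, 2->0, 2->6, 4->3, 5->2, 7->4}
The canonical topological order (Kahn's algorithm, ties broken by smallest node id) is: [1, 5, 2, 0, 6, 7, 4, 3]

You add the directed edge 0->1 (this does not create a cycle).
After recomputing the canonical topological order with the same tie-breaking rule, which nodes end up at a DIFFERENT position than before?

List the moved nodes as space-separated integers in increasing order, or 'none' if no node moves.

Answer: 0 1 2 5

Derivation:
Old toposort: [1, 5, 2, 0, 6, 7, 4, 3]
Added edge 0->1
Recompute Kahn (smallest-id tiebreak):
  initial in-degrees: [1, 1, 1, 3, 1, 0, 1, 0]
  ready (indeg=0): [5, 7]
  pop 5: indeg[2]->0 | ready=[2, 7] | order so far=[5]
  pop 2: indeg[0]->0; indeg[6]->0 | ready=[0, 6, 7] | order so far=[5, 2]
  pop 0: indeg[1]->0; indeg[3]->2 | ready=[1, 6, 7] | order so far=[5, 2, 0]
  pop 1: indeg[3]->1 | ready=[6, 7] | order so far=[5, 2, 0, 1]
  pop 6: no out-edges | ready=[7] | order so far=[5, 2, 0, 1, 6]
  pop 7: indeg[4]->0 | ready=[4] | order so far=[5, 2, 0, 1, 6, 7]
  pop 4: indeg[3]->0 | ready=[3] | order so far=[5, 2, 0, 1, 6, 7, 4]
  pop 3: no out-edges | ready=[] | order so far=[5, 2, 0, 1, 6, 7, 4, 3]
New canonical toposort: [5, 2, 0, 1, 6, 7, 4, 3]
Compare positions:
  Node 0: index 3 -> 2 (moved)
  Node 1: index 0 -> 3 (moved)
  Node 2: index 2 -> 1 (moved)
  Node 3: index 7 -> 7 (same)
  Node 4: index 6 -> 6 (same)
  Node 5: index 1 -> 0 (moved)
  Node 6: index 4 -> 4 (same)
  Node 7: index 5 -> 5 (same)
Nodes that changed position: 0 1 2 5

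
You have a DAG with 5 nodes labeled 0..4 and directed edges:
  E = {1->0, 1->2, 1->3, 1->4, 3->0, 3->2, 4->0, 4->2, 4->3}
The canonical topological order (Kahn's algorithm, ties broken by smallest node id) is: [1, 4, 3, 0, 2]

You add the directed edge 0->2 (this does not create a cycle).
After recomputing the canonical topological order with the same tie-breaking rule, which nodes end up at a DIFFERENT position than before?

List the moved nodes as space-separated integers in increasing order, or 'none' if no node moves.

Answer: none

Derivation:
Old toposort: [1, 4, 3, 0, 2]
Added edge 0->2
Recompute Kahn (smallest-id tiebreak):
  initial in-degrees: [3, 0, 4, 2, 1]
  ready (indeg=0): [1]
  pop 1: indeg[0]->2; indeg[2]->3; indeg[3]->1; indeg[4]->0 | ready=[4] | order so far=[1]
  pop 4: indeg[0]->1; indeg[2]->2; indeg[3]->0 | ready=[3] | order so far=[1, 4]
  pop 3: indeg[0]->0; indeg[2]->1 | ready=[0] | order so far=[1, 4, 3]
  pop 0: indeg[2]->0 | ready=[2] | order so far=[1, 4, 3, 0]
  pop 2: no out-edges | ready=[] | order so far=[1, 4, 3, 0, 2]
New canonical toposort: [1, 4, 3, 0, 2]
Compare positions:
  Node 0: index 3 -> 3 (same)
  Node 1: index 0 -> 0 (same)
  Node 2: index 4 -> 4 (same)
  Node 3: index 2 -> 2 (same)
  Node 4: index 1 -> 1 (same)
Nodes that changed position: none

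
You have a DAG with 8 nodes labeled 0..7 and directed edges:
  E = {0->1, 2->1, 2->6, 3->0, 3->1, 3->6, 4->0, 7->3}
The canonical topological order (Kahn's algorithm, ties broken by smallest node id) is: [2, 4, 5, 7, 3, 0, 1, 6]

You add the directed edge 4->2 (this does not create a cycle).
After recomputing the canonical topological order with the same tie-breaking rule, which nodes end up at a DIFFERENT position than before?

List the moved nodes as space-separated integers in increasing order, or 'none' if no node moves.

Old toposort: [2, 4, 5, 7, 3, 0, 1, 6]
Added edge 4->2
Recompute Kahn (smallest-id tiebreak):
  initial in-degrees: [2, 3, 1, 1, 0, 0, 2, 0]
  ready (indeg=0): [4, 5, 7]
  pop 4: indeg[0]->1; indeg[2]->0 | ready=[2, 5, 7] | order so far=[4]
  pop 2: indeg[1]->2; indeg[6]->1 | ready=[5, 7] | order so far=[4, 2]
  pop 5: no out-edges | ready=[7] | order so far=[4, 2, 5]
  pop 7: indeg[3]->0 | ready=[3] | order so far=[4, 2, 5, 7]
  pop 3: indeg[0]->0; indeg[1]->1; indeg[6]->0 | ready=[0, 6] | order so far=[4, 2, 5, 7, 3]
  pop 0: indeg[1]->0 | ready=[1, 6] | order so far=[4, 2, 5, 7, 3, 0]
  pop 1: no out-edges | ready=[6] | order so far=[4, 2, 5, 7, 3, 0, 1]
  pop 6: no out-edges | ready=[] | order so far=[4, 2, 5, 7, 3, 0, 1, 6]
New canonical toposort: [4, 2, 5, 7, 3, 0, 1, 6]
Compare positions:
  Node 0: index 5 -> 5 (same)
  Node 1: index 6 -> 6 (same)
  Node 2: index 0 -> 1 (moved)
  Node 3: index 4 -> 4 (same)
  Node 4: index 1 -> 0 (moved)
  Node 5: index 2 -> 2 (same)
  Node 6: index 7 -> 7 (same)
  Node 7: index 3 -> 3 (same)
Nodes that changed position: 2 4

Answer: 2 4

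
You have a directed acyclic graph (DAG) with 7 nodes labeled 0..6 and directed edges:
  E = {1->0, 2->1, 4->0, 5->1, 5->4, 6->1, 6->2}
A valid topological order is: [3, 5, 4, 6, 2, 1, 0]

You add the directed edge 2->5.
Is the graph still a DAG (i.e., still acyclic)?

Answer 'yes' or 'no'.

Given toposort: [3, 5, 4, 6, 2, 1, 0]
Position of 2: index 4; position of 5: index 1
New edge 2->5: backward (u after v in old order)
Backward edge: old toposort is now invalid. Check if this creates a cycle.
Does 5 already reach 2? Reachable from 5: [0, 1, 4, 5]. NO -> still a DAG (reorder needed).
Still a DAG? yes

Answer: yes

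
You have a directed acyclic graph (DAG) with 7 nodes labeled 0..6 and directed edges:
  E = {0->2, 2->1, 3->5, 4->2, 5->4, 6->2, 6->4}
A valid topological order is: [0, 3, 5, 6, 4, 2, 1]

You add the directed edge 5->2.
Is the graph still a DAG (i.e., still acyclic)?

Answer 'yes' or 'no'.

Answer: yes

Derivation:
Given toposort: [0, 3, 5, 6, 4, 2, 1]
Position of 5: index 2; position of 2: index 5
New edge 5->2: forward
Forward edge: respects the existing order. Still a DAG, same toposort still valid.
Still a DAG? yes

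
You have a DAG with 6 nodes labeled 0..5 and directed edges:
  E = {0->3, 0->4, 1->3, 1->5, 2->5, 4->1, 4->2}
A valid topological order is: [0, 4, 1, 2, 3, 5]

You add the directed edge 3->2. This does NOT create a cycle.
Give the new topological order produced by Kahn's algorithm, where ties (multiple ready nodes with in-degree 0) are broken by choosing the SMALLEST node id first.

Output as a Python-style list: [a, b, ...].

Answer: [0, 4, 1, 3, 2, 5]

Derivation:
Old toposort: [0, 4, 1, 2, 3, 5]
Added edge: 3->2
Position of 3 (4) > position of 2 (3). Must reorder: 3 must now come before 2.
Run Kahn's algorithm (break ties by smallest node id):
  initial in-degrees: [0, 1, 2, 2, 1, 2]
  ready (indeg=0): [0]
  pop 0: indeg[3]->1; indeg[4]->0 | ready=[4] | order so far=[0]
  pop 4: indeg[1]->0; indeg[2]->1 | ready=[1] | order so far=[0, 4]
  pop 1: indeg[3]->0; indeg[5]->1 | ready=[3] | order so far=[0, 4, 1]
  pop 3: indeg[2]->0 | ready=[2] | order so far=[0, 4, 1, 3]
  pop 2: indeg[5]->0 | ready=[5] | order so far=[0, 4, 1, 3, 2]
  pop 5: no out-edges | ready=[] | order so far=[0, 4, 1, 3, 2, 5]
  Result: [0, 4, 1, 3, 2, 5]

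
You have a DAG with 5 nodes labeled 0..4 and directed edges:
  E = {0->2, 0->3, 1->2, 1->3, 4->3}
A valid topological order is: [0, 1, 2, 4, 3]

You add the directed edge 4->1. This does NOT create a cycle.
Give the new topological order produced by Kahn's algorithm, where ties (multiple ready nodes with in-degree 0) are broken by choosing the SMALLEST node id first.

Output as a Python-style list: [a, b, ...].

Answer: [0, 4, 1, 2, 3]

Derivation:
Old toposort: [0, 1, 2, 4, 3]
Added edge: 4->1
Position of 4 (3) > position of 1 (1). Must reorder: 4 must now come before 1.
Run Kahn's algorithm (break ties by smallest node id):
  initial in-degrees: [0, 1, 2, 3, 0]
  ready (indeg=0): [0, 4]
  pop 0: indeg[2]->1; indeg[3]->2 | ready=[4] | order so far=[0]
  pop 4: indeg[1]->0; indeg[3]->1 | ready=[1] | order so far=[0, 4]
  pop 1: indeg[2]->0; indeg[3]->0 | ready=[2, 3] | order so far=[0, 4, 1]
  pop 2: no out-edges | ready=[3] | order so far=[0, 4, 1, 2]
  pop 3: no out-edges | ready=[] | order so far=[0, 4, 1, 2, 3]
  Result: [0, 4, 1, 2, 3]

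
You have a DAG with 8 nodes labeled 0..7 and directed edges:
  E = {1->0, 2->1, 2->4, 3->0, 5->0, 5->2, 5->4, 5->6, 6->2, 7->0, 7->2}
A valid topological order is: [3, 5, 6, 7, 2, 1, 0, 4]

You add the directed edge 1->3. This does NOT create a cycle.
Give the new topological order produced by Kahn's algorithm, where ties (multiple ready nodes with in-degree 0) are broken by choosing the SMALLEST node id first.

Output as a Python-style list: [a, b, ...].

Old toposort: [3, 5, 6, 7, 2, 1, 0, 4]
Added edge: 1->3
Position of 1 (5) > position of 3 (0). Must reorder: 1 must now come before 3.
Run Kahn's algorithm (break ties by smallest node id):
  initial in-degrees: [4, 1, 3, 1, 2, 0, 1, 0]
  ready (indeg=0): [5, 7]
  pop 5: indeg[0]->3; indeg[2]->2; indeg[4]->1; indeg[6]->0 | ready=[6, 7] | order so far=[5]
  pop 6: indeg[2]->1 | ready=[7] | order so far=[5, 6]
  pop 7: indeg[0]->2; indeg[2]->0 | ready=[2] | order so far=[5, 6, 7]
  pop 2: indeg[1]->0; indeg[4]->0 | ready=[1, 4] | order so far=[5, 6, 7, 2]
  pop 1: indeg[0]->1; indeg[3]->0 | ready=[3, 4] | order so far=[5, 6, 7, 2, 1]
  pop 3: indeg[0]->0 | ready=[0, 4] | order so far=[5, 6, 7, 2, 1, 3]
  pop 0: no out-edges | ready=[4] | order so far=[5, 6, 7, 2, 1, 3, 0]
  pop 4: no out-edges | ready=[] | order so far=[5, 6, 7, 2, 1, 3, 0, 4]
  Result: [5, 6, 7, 2, 1, 3, 0, 4]

Answer: [5, 6, 7, 2, 1, 3, 0, 4]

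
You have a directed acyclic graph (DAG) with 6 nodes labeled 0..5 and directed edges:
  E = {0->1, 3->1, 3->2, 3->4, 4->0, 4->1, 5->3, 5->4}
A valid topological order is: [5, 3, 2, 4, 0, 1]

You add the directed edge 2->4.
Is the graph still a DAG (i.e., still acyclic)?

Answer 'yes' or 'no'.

Answer: yes

Derivation:
Given toposort: [5, 3, 2, 4, 0, 1]
Position of 2: index 2; position of 4: index 3
New edge 2->4: forward
Forward edge: respects the existing order. Still a DAG, same toposort still valid.
Still a DAG? yes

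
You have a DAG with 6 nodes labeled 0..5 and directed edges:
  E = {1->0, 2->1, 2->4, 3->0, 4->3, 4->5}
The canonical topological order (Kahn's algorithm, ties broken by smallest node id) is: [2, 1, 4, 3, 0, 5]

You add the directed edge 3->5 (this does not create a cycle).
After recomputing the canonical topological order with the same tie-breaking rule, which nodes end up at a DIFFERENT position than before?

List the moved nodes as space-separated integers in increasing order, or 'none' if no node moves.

Old toposort: [2, 1, 4, 3, 0, 5]
Added edge 3->5
Recompute Kahn (smallest-id tiebreak):
  initial in-degrees: [2, 1, 0, 1, 1, 2]
  ready (indeg=0): [2]
  pop 2: indeg[1]->0; indeg[4]->0 | ready=[1, 4] | order so far=[2]
  pop 1: indeg[0]->1 | ready=[4] | order so far=[2, 1]
  pop 4: indeg[3]->0; indeg[5]->1 | ready=[3] | order so far=[2, 1, 4]
  pop 3: indeg[0]->0; indeg[5]->0 | ready=[0, 5] | order so far=[2, 1, 4, 3]
  pop 0: no out-edges | ready=[5] | order so far=[2, 1, 4, 3, 0]
  pop 5: no out-edges | ready=[] | order so far=[2, 1, 4, 3, 0, 5]
New canonical toposort: [2, 1, 4, 3, 0, 5]
Compare positions:
  Node 0: index 4 -> 4 (same)
  Node 1: index 1 -> 1 (same)
  Node 2: index 0 -> 0 (same)
  Node 3: index 3 -> 3 (same)
  Node 4: index 2 -> 2 (same)
  Node 5: index 5 -> 5 (same)
Nodes that changed position: none

Answer: none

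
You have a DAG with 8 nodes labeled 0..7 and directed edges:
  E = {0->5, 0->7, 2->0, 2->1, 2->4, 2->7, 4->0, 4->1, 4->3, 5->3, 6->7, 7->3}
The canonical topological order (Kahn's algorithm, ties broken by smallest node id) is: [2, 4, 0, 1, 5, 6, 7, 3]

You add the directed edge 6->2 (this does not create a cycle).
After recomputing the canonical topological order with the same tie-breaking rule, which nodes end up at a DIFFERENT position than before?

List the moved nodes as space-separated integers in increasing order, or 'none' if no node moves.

Old toposort: [2, 4, 0, 1, 5, 6, 7, 3]
Added edge 6->2
Recompute Kahn (smallest-id tiebreak):
  initial in-degrees: [2, 2, 1, 3, 1, 1, 0, 3]
  ready (indeg=0): [6]
  pop 6: indeg[2]->0; indeg[7]->2 | ready=[2] | order so far=[6]
  pop 2: indeg[0]->1; indeg[1]->1; indeg[4]->0; indeg[7]->1 | ready=[4] | order so far=[6, 2]
  pop 4: indeg[0]->0; indeg[1]->0; indeg[3]->2 | ready=[0, 1] | order so far=[6, 2, 4]
  pop 0: indeg[5]->0; indeg[7]->0 | ready=[1, 5, 7] | order so far=[6, 2, 4, 0]
  pop 1: no out-edges | ready=[5, 7] | order so far=[6, 2, 4, 0, 1]
  pop 5: indeg[3]->1 | ready=[7] | order so far=[6, 2, 4, 0, 1, 5]
  pop 7: indeg[3]->0 | ready=[3] | order so far=[6, 2, 4, 0, 1, 5, 7]
  pop 3: no out-edges | ready=[] | order so far=[6, 2, 4, 0, 1, 5, 7, 3]
New canonical toposort: [6, 2, 4, 0, 1, 5, 7, 3]
Compare positions:
  Node 0: index 2 -> 3 (moved)
  Node 1: index 3 -> 4 (moved)
  Node 2: index 0 -> 1 (moved)
  Node 3: index 7 -> 7 (same)
  Node 4: index 1 -> 2 (moved)
  Node 5: index 4 -> 5 (moved)
  Node 6: index 5 -> 0 (moved)
  Node 7: index 6 -> 6 (same)
Nodes that changed position: 0 1 2 4 5 6

Answer: 0 1 2 4 5 6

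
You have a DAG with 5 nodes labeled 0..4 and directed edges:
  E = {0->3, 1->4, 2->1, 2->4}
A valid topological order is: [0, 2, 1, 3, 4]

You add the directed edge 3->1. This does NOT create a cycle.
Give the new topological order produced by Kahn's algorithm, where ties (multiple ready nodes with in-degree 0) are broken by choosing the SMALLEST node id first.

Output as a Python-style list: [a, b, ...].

Old toposort: [0, 2, 1, 3, 4]
Added edge: 3->1
Position of 3 (3) > position of 1 (2). Must reorder: 3 must now come before 1.
Run Kahn's algorithm (break ties by smallest node id):
  initial in-degrees: [0, 2, 0, 1, 2]
  ready (indeg=0): [0, 2]
  pop 0: indeg[3]->0 | ready=[2, 3] | order so far=[0]
  pop 2: indeg[1]->1; indeg[4]->1 | ready=[3] | order so far=[0, 2]
  pop 3: indeg[1]->0 | ready=[1] | order so far=[0, 2, 3]
  pop 1: indeg[4]->0 | ready=[4] | order so far=[0, 2, 3, 1]
  pop 4: no out-edges | ready=[] | order so far=[0, 2, 3, 1, 4]
  Result: [0, 2, 3, 1, 4]

Answer: [0, 2, 3, 1, 4]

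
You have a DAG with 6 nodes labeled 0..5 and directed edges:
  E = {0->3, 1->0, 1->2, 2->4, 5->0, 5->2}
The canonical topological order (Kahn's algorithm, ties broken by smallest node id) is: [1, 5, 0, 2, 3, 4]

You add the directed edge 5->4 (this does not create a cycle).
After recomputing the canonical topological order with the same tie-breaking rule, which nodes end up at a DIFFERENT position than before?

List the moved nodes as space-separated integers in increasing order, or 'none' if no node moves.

Old toposort: [1, 5, 0, 2, 3, 4]
Added edge 5->4
Recompute Kahn (smallest-id tiebreak):
  initial in-degrees: [2, 0, 2, 1, 2, 0]
  ready (indeg=0): [1, 5]
  pop 1: indeg[0]->1; indeg[2]->1 | ready=[5] | order so far=[1]
  pop 5: indeg[0]->0; indeg[2]->0; indeg[4]->1 | ready=[0, 2] | order so far=[1, 5]
  pop 0: indeg[3]->0 | ready=[2, 3] | order so far=[1, 5, 0]
  pop 2: indeg[4]->0 | ready=[3, 4] | order so far=[1, 5, 0, 2]
  pop 3: no out-edges | ready=[4] | order so far=[1, 5, 0, 2, 3]
  pop 4: no out-edges | ready=[] | order so far=[1, 5, 0, 2, 3, 4]
New canonical toposort: [1, 5, 0, 2, 3, 4]
Compare positions:
  Node 0: index 2 -> 2 (same)
  Node 1: index 0 -> 0 (same)
  Node 2: index 3 -> 3 (same)
  Node 3: index 4 -> 4 (same)
  Node 4: index 5 -> 5 (same)
  Node 5: index 1 -> 1 (same)
Nodes that changed position: none

Answer: none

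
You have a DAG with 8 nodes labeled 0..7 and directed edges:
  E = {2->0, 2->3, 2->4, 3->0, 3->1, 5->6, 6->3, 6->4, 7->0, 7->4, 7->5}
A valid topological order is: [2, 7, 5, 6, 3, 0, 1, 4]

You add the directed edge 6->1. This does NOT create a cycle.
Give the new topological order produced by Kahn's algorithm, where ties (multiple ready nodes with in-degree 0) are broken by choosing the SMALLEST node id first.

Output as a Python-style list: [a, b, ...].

Old toposort: [2, 7, 5, 6, 3, 0, 1, 4]
Added edge: 6->1
Position of 6 (3) < position of 1 (6). Old order still valid.
Run Kahn's algorithm (break ties by smallest node id):
  initial in-degrees: [3, 2, 0, 2, 3, 1, 1, 0]
  ready (indeg=0): [2, 7]
  pop 2: indeg[0]->2; indeg[3]->1; indeg[4]->2 | ready=[7] | order so far=[2]
  pop 7: indeg[0]->1; indeg[4]->1; indeg[5]->0 | ready=[5] | order so far=[2, 7]
  pop 5: indeg[6]->0 | ready=[6] | order so far=[2, 7, 5]
  pop 6: indeg[1]->1; indeg[3]->0; indeg[4]->0 | ready=[3, 4] | order so far=[2, 7, 5, 6]
  pop 3: indeg[0]->0; indeg[1]->0 | ready=[0, 1, 4] | order so far=[2, 7, 5, 6, 3]
  pop 0: no out-edges | ready=[1, 4] | order so far=[2, 7, 5, 6, 3, 0]
  pop 1: no out-edges | ready=[4] | order so far=[2, 7, 5, 6, 3, 0, 1]
  pop 4: no out-edges | ready=[] | order so far=[2, 7, 5, 6, 3, 0, 1, 4]
  Result: [2, 7, 5, 6, 3, 0, 1, 4]

Answer: [2, 7, 5, 6, 3, 0, 1, 4]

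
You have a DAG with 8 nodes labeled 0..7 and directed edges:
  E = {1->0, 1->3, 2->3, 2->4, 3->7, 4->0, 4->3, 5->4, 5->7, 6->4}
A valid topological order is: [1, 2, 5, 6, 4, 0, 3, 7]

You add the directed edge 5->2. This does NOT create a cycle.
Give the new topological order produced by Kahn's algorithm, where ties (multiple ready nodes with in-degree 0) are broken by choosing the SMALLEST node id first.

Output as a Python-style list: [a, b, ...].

Old toposort: [1, 2, 5, 6, 4, 0, 3, 7]
Added edge: 5->2
Position of 5 (2) > position of 2 (1). Must reorder: 5 must now come before 2.
Run Kahn's algorithm (break ties by smallest node id):
  initial in-degrees: [2, 0, 1, 3, 3, 0, 0, 2]
  ready (indeg=0): [1, 5, 6]
  pop 1: indeg[0]->1; indeg[3]->2 | ready=[5, 6] | order so far=[1]
  pop 5: indeg[2]->0; indeg[4]->2; indeg[7]->1 | ready=[2, 6] | order so far=[1, 5]
  pop 2: indeg[3]->1; indeg[4]->1 | ready=[6] | order so far=[1, 5, 2]
  pop 6: indeg[4]->0 | ready=[4] | order so far=[1, 5, 2, 6]
  pop 4: indeg[0]->0; indeg[3]->0 | ready=[0, 3] | order so far=[1, 5, 2, 6, 4]
  pop 0: no out-edges | ready=[3] | order so far=[1, 5, 2, 6, 4, 0]
  pop 3: indeg[7]->0 | ready=[7] | order so far=[1, 5, 2, 6, 4, 0, 3]
  pop 7: no out-edges | ready=[] | order so far=[1, 5, 2, 6, 4, 0, 3, 7]
  Result: [1, 5, 2, 6, 4, 0, 3, 7]

Answer: [1, 5, 2, 6, 4, 0, 3, 7]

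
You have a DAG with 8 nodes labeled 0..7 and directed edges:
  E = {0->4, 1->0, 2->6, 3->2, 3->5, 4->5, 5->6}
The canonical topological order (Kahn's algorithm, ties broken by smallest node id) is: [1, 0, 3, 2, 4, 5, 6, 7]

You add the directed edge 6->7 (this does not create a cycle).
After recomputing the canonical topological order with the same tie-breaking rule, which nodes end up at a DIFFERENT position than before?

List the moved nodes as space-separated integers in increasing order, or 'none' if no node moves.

Answer: none

Derivation:
Old toposort: [1, 0, 3, 2, 4, 5, 6, 7]
Added edge 6->7
Recompute Kahn (smallest-id tiebreak):
  initial in-degrees: [1, 0, 1, 0, 1, 2, 2, 1]
  ready (indeg=0): [1, 3]
  pop 1: indeg[0]->0 | ready=[0, 3] | order so far=[1]
  pop 0: indeg[4]->0 | ready=[3, 4] | order so far=[1, 0]
  pop 3: indeg[2]->0; indeg[5]->1 | ready=[2, 4] | order so far=[1, 0, 3]
  pop 2: indeg[6]->1 | ready=[4] | order so far=[1, 0, 3, 2]
  pop 4: indeg[5]->0 | ready=[5] | order so far=[1, 0, 3, 2, 4]
  pop 5: indeg[6]->0 | ready=[6] | order so far=[1, 0, 3, 2, 4, 5]
  pop 6: indeg[7]->0 | ready=[7] | order so far=[1, 0, 3, 2, 4, 5, 6]
  pop 7: no out-edges | ready=[] | order so far=[1, 0, 3, 2, 4, 5, 6, 7]
New canonical toposort: [1, 0, 3, 2, 4, 5, 6, 7]
Compare positions:
  Node 0: index 1 -> 1 (same)
  Node 1: index 0 -> 0 (same)
  Node 2: index 3 -> 3 (same)
  Node 3: index 2 -> 2 (same)
  Node 4: index 4 -> 4 (same)
  Node 5: index 5 -> 5 (same)
  Node 6: index 6 -> 6 (same)
  Node 7: index 7 -> 7 (same)
Nodes that changed position: none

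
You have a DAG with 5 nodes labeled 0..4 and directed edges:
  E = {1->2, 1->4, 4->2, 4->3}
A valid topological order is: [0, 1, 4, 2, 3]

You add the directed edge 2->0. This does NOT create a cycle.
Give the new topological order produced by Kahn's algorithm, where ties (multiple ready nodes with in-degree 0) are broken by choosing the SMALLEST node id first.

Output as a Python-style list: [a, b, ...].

Answer: [1, 4, 2, 0, 3]

Derivation:
Old toposort: [0, 1, 4, 2, 3]
Added edge: 2->0
Position of 2 (3) > position of 0 (0). Must reorder: 2 must now come before 0.
Run Kahn's algorithm (break ties by smallest node id):
  initial in-degrees: [1, 0, 2, 1, 1]
  ready (indeg=0): [1]
  pop 1: indeg[2]->1; indeg[4]->0 | ready=[4] | order so far=[1]
  pop 4: indeg[2]->0; indeg[3]->0 | ready=[2, 3] | order so far=[1, 4]
  pop 2: indeg[0]->0 | ready=[0, 3] | order so far=[1, 4, 2]
  pop 0: no out-edges | ready=[3] | order so far=[1, 4, 2, 0]
  pop 3: no out-edges | ready=[] | order so far=[1, 4, 2, 0, 3]
  Result: [1, 4, 2, 0, 3]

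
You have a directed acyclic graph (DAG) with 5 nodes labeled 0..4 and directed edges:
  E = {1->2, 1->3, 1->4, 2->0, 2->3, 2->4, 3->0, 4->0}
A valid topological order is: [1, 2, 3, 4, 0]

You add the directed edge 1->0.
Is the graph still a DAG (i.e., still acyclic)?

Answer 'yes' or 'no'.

Answer: yes

Derivation:
Given toposort: [1, 2, 3, 4, 0]
Position of 1: index 0; position of 0: index 4
New edge 1->0: forward
Forward edge: respects the existing order. Still a DAG, same toposort still valid.
Still a DAG? yes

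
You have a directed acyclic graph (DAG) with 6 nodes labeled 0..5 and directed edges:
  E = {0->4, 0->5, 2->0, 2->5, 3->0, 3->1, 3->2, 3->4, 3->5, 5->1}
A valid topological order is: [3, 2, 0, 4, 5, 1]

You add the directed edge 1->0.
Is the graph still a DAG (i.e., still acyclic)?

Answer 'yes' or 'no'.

Answer: no

Derivation:
Given toposort: [3, 2, 0, 4, 5, 1]
Position of 1: index 5; position of 0: index 2
New edge 1->0: backward (u after v in old order)
Backward edge: old toposort is now invalid. Check if this creates a cycle.
Does 0 already reach 1? Reachable from 0: [0, 1, 4, 5]. YES -> cycle!
Still a DAG? no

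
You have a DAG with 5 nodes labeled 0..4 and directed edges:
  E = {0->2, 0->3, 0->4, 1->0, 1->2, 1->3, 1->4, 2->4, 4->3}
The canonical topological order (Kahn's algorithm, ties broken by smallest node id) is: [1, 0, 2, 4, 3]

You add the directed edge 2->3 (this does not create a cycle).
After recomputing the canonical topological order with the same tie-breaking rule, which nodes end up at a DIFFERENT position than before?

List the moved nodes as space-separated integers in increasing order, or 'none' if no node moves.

Old toposort: [1, 0, 2, 4, 3]
Added edge 2->3
Recompute Kahn (smallest-id tiebreak):
  initial in-degrees: [1, 0, 2, 4, 3]
  ready (indeg=0): [1]
  pop 1: indeg[0]->0; indeg[2]->1; indeg[3]->3; indeg[4]->2 | ready=[0] | order so far=[1]
  pop 0: indeg[2]->0; indeg[3]->2; indeg[4]->1 | ready=[2] | order so far=[1, 0]
  pop 2: indeg[3]->1; indeg[4]->0 | ready=[4] | order so far=[1, 0, 2]
  pop 4: indeg[3]->0 | ready=[3] | order so far=[1, 0, 2, 4]
  pop 3: no out-edges | ready=[] | order so far=[1, 0, 2, 4, 3]
New canonical toposort: [1, 0, 2, 4, 3]
Compare positions:
  Node 0: index 1 -> 1 (same)
  Node 1: index 0 -> 0 (same)
  Node 2: index 2 -> 2 (same)
  Node 3: index 4 -> 4 (same)
  Node 4: index 3 -> 3 (same)
Nodes that changed position: none

Answer: none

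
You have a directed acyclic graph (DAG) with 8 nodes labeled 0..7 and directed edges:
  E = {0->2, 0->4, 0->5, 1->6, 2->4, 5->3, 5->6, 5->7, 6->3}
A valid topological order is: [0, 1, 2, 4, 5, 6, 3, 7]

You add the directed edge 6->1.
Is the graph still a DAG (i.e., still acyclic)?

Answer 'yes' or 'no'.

Given toposort: [0, 1, 2, 4, 5, 6, 3, 7]
Position of 6: index 5; position of 1: index 1
New edge 6->1: backward (u after v in old order)
Backward edge: old toposort is now invalid. Check if this creates a cycle.
Does 1 already reach 6? Reachable from 1: [1, 3, 6]. YES -> cycle!
Still a DAG? no

Answer: no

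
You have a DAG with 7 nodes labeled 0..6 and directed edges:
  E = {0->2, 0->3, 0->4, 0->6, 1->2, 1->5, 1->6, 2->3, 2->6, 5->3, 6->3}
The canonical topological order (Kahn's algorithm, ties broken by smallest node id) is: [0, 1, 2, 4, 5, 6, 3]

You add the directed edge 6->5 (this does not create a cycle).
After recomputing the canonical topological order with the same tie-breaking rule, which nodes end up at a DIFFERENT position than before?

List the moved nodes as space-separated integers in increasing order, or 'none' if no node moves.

Old toposort: [0, 1, 2, 4, 5, 6, 3]
Added edge 6->5
Recompute Kahn (smallest-id tiebreak):
  initial in-degrees: [0, 0, 2, 4, 1, 2, 3]
  ready (indeg=0): [0, 1]
  pop 0: indeg[2]->1; indeg[3]->3; indeg[4]->0; indeg[6]->2 | ready=[1, 4] | order so far=[0]
  pop 1: indeg[2]->0; indeg[5]->1; indeg[6]->1 | ready=[2, 4] | order so far=[0, 1]
  pop 2: indeg[3]->2; indeg[6]->0 | ready=[4, 6] | order so far=[0, 1, 2]
  pop 4: no out-edges | ready=[6] | order so far=[0, 1, 2, 4]
  pop 6: indeg[3]->1; indeg[5]->0 | ready=[5] | order so far=[0, 1, 2, 4, 6]
  pop 5: indeg[3]->0 | ready=[3] | order so far=[0, 1, 2, 4, 6, 5]
  pop 3: no out-edges | ready=[] | order so far=[0, 1, 2, 4, 6, 5, 3]
New canonical toposort: [0, 1, 2, 4, 6, 5, 3]
Compare positions:
  Node 0: index 0 -> 0 (same)
  Node 1: index 1 -> 1 (same)
  Node 2: index 2 -> 2 (same)
  Node 3: index 6 -> 6 (same)
  Node 4: index 3 -> 3 (same)
  Node 5: index 4 -> 5 (moved)
  Node 6: index 5 -> 4 (moved)
Nodes that changed position: 5 6

Answer: 5 6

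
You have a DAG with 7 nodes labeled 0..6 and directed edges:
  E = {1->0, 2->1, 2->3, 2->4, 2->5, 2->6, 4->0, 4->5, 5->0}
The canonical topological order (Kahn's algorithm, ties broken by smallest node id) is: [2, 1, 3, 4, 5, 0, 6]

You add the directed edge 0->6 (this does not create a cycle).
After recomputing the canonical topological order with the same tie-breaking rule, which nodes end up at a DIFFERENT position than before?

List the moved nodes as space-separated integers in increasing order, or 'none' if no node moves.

Answer: none

Derivation:
Old toposort: [2, 1, 3, 4, 5, 0, 6]
Added edge 0->6
Recompute Kahn (smallest-id tiebreak):
  initial in-degrees: [3, 1, 0, 1, 1, 2, 2]
  ready (indeg=0): [2]
  pop 2: indeg[1]->0; indeg[3]->0; indeg[4]->0; indeg[5]->1; indeg[6]->1 | ready=[1, 3, 4] | order so far=[2]
  pop 1: indeg[0]->2 | ready=[3, 4] | order so far=[2, 1]
  pop 3: no out-edges | ready=[4] | order so far=[2, 1, 3]
  pop 4: indeg[0]->1; indeg[5]->0 | ready=[5] | order so far=[2, 1, 3, 4]
  pop 5: indeg[0]->0 | ready=[0] | order so far=[2, 1, 3, 4, 5]
  pop 0: indeg[6]->0 | ready=[6] | order so far=[2, 1, 3, 4, 5, 0]
  pop 6: no out-edges | ready=[] | order so far=[2, 1, 3, 4, 5, 0, 6]
New canonical toposort: [2, 1, 3, 4, 5, 0, 6]
Compare positions:
  Node 0: index 5 -> 5 (same)
  Node 1: index 1 -> 1 (same)
  Node 2: index 0 -> 0 (same)
  Node 3: index 2 -> 2 (same)
  Node 4: index 3 -> 3 (same)
  Node 5: index 4 -> 4 (same)
  Node 6: index 6 -> 6 (same)
Nodes that changed position: none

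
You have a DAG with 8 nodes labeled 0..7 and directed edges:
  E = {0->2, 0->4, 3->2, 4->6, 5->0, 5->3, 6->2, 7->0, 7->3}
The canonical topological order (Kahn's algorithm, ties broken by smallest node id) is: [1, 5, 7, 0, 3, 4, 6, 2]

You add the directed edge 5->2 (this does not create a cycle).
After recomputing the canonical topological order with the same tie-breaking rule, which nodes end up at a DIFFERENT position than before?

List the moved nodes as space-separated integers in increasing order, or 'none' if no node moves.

Answer: none

Derivation:
Old toposort: [1, 5, 7, 0, 3, 4, 6, 2]
Added edge 5->2
Recompute Kahn (smallest-id tiebreak):
  initial in-degrees: [2, 0, 4, 2, 1, 0, 1, 0]
  ready (indeg=0): [1, 5, 7]
  pop 1: no out-edges | ready=[5, 7] | order so far=[1]
  pop 5: indeg[0]->1; indeg[2]->3; indeg[3]->1 | ready=[7] | order so far=[1, 5]
  pop 7: indeg[0]->0; indeg[3]->0 | ready=[0, 3] | order so far=[1, 5, 7]
  pop 0: indeg[2]->2; indeg[4]->0 | ready=[3, 4] | order so far=[1, 5, 7, 0]
  pop 3: indeg[2]->1 | ready=[4] | order so far=[1, 5, 7, 0, 3]
  pop 4: indeg[6]->0 | ready=[6] | order so far=[1, 5, 7, 0, 3, 4]
  pop 6: indeg[2]->0 | ready=[2] | order so far=[1, 5, 7, 0, 3, 4, 6]
  pop 2: no out-edges | ready=[] | order so far=[1, 5, 7, 0, 3, 4, 6, 2]
New canonical toposort: [1, 5, 7, 0, 3, 4, 6, 2]
Compare positions:
  Node 0: index 3 -> 3 (same)
  Node 1: index 0 -> 0 (same)
  Node 2: index 7 -> 7 (same)
  Node 3: index 4 -> 4 (same)
  Node 4: index 5 -> 5 (same)
  Node 5: index 1 -> 1 (same)
  Node 6: index 6 -> 6 (same)
  Node 7: index 2 -> 2 (same)
Nodes that changed position: none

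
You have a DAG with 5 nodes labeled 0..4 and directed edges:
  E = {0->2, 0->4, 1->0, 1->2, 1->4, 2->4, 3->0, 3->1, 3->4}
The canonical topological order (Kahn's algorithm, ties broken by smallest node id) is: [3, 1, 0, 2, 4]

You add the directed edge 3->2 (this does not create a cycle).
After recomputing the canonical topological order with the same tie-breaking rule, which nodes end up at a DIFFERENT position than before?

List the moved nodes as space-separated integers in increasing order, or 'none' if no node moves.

Answer: none

Derivation:
Old toposort: [3, 1, 0, 2, 4]
Added edge 3->2
Recompute Kahn (smallest-id tiebreak):
  initial in-degrees: [2, 1, 3, 0, 4]
  ready (indeg=0): [3]
  pop 3: indeg[0]->1; indeg[1]->0; indeg[2]->2; indeg[4]->3 | ready=[1] | order so far=[3]
  pop 1: indeg[0]->0; indeg[2]->1; indeg[4]->2 | ready=[0] | order so far=[3, 1]
  pop 0: indeg[2]->0; indeg[4]->1 | ready=[2] | order so far=[3, 1, 0]
  pop 2: indeg[4]->0 | ready=[4] | order so far=[3, 1, 0, 2]
  pop 4: no out-edges | ready=[] | order so far=[3, 1, 0, 2, 4]
New canonical toposort: [3, 1, 0, 2, 4]
Compare positions:
  Node 0: index 2 -> 2 (same)
  Node 1: index 1 -> 1 (same)
  Node 2: index 3 -> 3 (same)
  Node 3: index 0 -> 0 (same)
  Node 4: index 4 -> 4 (same)
Nodes that changed position: none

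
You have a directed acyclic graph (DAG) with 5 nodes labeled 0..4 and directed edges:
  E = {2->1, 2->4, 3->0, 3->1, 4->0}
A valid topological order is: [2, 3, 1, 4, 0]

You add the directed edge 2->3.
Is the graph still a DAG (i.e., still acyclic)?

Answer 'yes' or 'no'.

Answer: yes

Derivation:
Given toposort: [2, 3, 1, 4, 0]
Position of 2: index 0; position of 3: index 1
New edge 2->3: forward
Forward edge: respects the existing order. Still a DAG, same toposort still valid.
Still a DAG? yes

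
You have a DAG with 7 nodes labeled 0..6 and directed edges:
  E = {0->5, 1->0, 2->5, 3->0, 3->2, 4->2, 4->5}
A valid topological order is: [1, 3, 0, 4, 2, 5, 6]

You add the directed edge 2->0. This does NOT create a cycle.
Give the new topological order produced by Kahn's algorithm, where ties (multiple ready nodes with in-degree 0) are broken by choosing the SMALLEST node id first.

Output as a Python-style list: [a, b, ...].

Answer: [1, 3, 4, 2, 0, 5, 6]

Derivation:
Old toposort: [1, 3, 0, 4, 2, 5, 6]
Added edge: 2->0
Position of 2 (4) > position of 0 (2). Must reorder: 2 must now come before 0.
Run Kahn's algorithm (break ties by smallest node id):
  initial in-degrees: [3, 0, 2, 0, 0, 3, 0]
  ready (indeg=0): [1, 3, 4, 6]
  pop 1: indeg[0]->2 | ready=[3, 4, 6] | order so far=[1]
  pop 3: indeg[0]->1; indeg[2]->1 | ready=[4, 6] | order so far=[1, 3]
  pop 4: indeg[2]->0; indeg[5]->2 | ready=[2, 6] | order so far=[1, 3, 4]
  pop 2: indeg[0]->0; indeg[5]->1 | ready=[0, 6] | order so far=[1, 3, 4, 2]
  pop 0: indeg[5]->0 | ready=[5, 6] | order so far=[1, 3, 4, 2, 0]
  pop 5: no out-edges | ready=[6] | order so far=[1, 3, 4, 2, 0, 5]
  pop 6: no out-edges | ready=[] | order so far=[1, 3, 4, 2, 0, 5, 6]
  Result: [1, 3, 4, 2, 0, 5, 6]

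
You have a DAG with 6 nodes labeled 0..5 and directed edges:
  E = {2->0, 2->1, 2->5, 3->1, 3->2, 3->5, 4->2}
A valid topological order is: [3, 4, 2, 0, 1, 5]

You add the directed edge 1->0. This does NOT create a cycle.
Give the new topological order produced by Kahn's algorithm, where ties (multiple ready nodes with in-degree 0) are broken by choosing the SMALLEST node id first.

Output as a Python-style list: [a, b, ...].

Old toposort: [3, 4, 2, 0, 1, 5]
Added edge: 1->0
Position of 1 (4) > position of 0 (3). Must reorder: 1 must now come before 0.
Run Kahn's algorithm (break ties by smallest node id):
  initial in-degrees: [2, 2, 2, 0, 0, 2]
  ready (indeg=0): [3, 4]
  pop 3: indeg[1]->1; indeg[2]->1; indeg[5]->1 | ready=[4] | order so far=[3]
  pop 4: indeg[2]->0 | ready=[2] | order so far=[3, 4]
  pop 2: indeg[0]->1; indeg[1]->0; indeg[5]->0 | ready=[1, 5] | order so far=[3, 4, 2]
  pop 1: indeg[0]->0 | ready=[0, 5] | order so far=[3, 4, 2, 1]
  pop 0: no out-edges | ready=[5] | order so far=[3, 4, 2, 1, 0]
  pop 5: no out-edges | ready=[] | order so far=[3, 4, 2, 1, 0, 5]
  Result: [3, 4, 2, 1, 0, 5]

Answer: [3, 4, 2, 1, 0, 5]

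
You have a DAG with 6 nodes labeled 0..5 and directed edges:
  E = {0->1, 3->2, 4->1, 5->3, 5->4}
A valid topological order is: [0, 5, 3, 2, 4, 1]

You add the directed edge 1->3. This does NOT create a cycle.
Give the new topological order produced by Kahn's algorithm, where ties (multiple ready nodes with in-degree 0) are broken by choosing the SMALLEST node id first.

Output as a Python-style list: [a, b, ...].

Answer: [0, 5, 4, 1, 3, 2]

Derivation:
Old toposort: [0, 5, 3, 2, 4, 1]
Added edge: 1->3
Position of 1 (5) > position of 3 (2). Must reorder: 1 must now come before 3.
Run Kahn's algorithm (break ties by smallest node id):
  initial in-degrees: [0, 2, 1, 2, 1, 0]
  ready (indeg=0): [0, 5]
  pop 0: indeg[1]->1 | ready=[5] | order so far=[0]
  pop 5: indeg[3]->1; indeg[4]->0 | ready=[4] | order so far=[0, 5]
  pop 4: indeg[1]->0 | ready=[1] | order so far=[0, 5, 4]
  pop 1: indeg[3]->0 | ready=[3] | order so far=[0, 5, 4, 1]
  pop 3: indeg[2]->0 | ready=[2] | order so far=[0, 5, 4, 1, 3]
  pop 2: no out-edges | ready=[] | order so far=[0, 5, 4, 1, 3, 2]
  Result: [0, 5, 4, 1, 3, 2]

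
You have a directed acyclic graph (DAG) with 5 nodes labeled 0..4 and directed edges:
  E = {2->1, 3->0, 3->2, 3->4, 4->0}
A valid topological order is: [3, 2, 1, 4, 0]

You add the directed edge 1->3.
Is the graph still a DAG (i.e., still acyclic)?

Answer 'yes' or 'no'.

Answer: no

Derivation:
Given toposort: [3, 2, 1, 4, 0]
Position of 1: index 2; position of 3: index 0
New edge 1->3: backward (u after v in old order)
Backward edge: old toposort is now invalid. Check if this creates a cycle.
Does 3 already reach 1? Reachable from 3: [0, 1, 2, 3, 4]. YES -> cycle!
Still a DAG? no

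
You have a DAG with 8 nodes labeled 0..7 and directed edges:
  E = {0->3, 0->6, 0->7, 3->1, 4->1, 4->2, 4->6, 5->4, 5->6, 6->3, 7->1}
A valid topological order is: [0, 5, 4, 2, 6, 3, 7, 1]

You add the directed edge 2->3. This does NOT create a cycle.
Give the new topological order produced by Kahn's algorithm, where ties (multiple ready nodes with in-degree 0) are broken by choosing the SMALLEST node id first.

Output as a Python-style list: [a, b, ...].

Answer: [0, 5, 4, 2, 6, 3, 7, 1]

Derivation:
Old toposort: [0, 5, 4, 2, 6, 3, 7, 1]
Added edge: 2->3
Position of 2 (3) < position of 3 (5). Old order still valid.
Run Kahn's algorithm (break ties by smallest node id):
  initial in-degrees: [0, 3, 1, 3, 1, 0, 3, 1]
  ready (indeg=0): [0, 5]
  pop 0: indeg[3]->2; indeg[6]->2; indeg[7]->0 | ready=[5, 7] | order so far=[0]
  pop 5: indeg[4]->0; indeg[6]->1 | ready=[4, 7] | order so far=[0, 5]
  pop 4: indeg[1]->2; indeg[2]->0; indeg[6]->0 | ready=[2, 6, 7] | order so far=[0, 5, 4]
  pop 2: indeg[3]->1 | ready=[6, 7] | order so far=[0, 5, 4, 2]
  pop 6: indeg[3]->0 | ready=[3, 7] | order so far=[0, 5, 4, 2, 6]
  pop 3: indeg[1]->1 | ready=[7] | order so far=[0, 5, 4, 2, 6, 3]
  pop 7: indeg[1]->0 | ready=[1] | order so far=[0, 5, 4, 2, 6, 3, 7]
  pop 1: no out-edges | ready=[] | order so far=[0, 5, 4, 2, 6, 3, 7, 1]
  Result: [0, 5, 4, 2, 6, 3, 7, 1]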